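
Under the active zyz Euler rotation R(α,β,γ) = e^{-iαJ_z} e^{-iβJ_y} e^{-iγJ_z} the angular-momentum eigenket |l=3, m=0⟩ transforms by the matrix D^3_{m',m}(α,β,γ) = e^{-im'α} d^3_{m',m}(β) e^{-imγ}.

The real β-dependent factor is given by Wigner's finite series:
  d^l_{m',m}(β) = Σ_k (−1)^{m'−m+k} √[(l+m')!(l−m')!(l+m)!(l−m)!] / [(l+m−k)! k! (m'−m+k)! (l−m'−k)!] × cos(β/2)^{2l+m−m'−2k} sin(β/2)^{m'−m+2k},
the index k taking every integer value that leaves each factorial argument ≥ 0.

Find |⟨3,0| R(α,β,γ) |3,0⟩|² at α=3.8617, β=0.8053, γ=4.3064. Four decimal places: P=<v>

P=0.0431

First d^3_{0,0}(β=0.8053), then the phase factors e^{-i(0)α} and e^{-i(0)γ}:
With c≡cos(β/2)=0.920026 and s≡sin(β/2)=0.391858, N=[6·6·6·6]^{1/2}=36.000000
Admissible k: 0..3 (factorial args all ≥0)
  k=0: (−1)^0·36.0000/(36)·0.9200^6·0.3919^0 = +0.606457
  k=1: (−1)^1·36.0000/(4)·0.9200^4·0.3919^2 = -0.990147
  k=2: (−1)^2·36.0000/(4)·0.9200^2·0.3919^4 = +0.179621
  k=3: (−1)^3·36.0000/(36)·0.9200^0·0.3919^6 = -0.003621
d^3_{0,0}(0.8053) = +0.606457 -0.990147 +0.179621 -0.003621 = -0.207689
|D^3_{0,0}|² = |d^3_{0,0}(β)|² = (-0.207689)² = 0.043135 (the z-rotation phases have unit modulus)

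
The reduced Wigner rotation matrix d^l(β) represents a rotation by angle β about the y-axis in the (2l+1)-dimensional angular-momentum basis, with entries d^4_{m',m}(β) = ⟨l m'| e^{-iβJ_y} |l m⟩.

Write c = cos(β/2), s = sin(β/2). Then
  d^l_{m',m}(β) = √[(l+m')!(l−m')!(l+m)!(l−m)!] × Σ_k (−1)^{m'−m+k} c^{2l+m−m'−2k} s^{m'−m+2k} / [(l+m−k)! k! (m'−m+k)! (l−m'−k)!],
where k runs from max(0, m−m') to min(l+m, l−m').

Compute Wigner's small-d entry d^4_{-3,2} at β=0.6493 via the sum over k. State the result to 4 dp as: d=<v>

d=0.0304

d^4_{-3,2}(β=0.6493) via Wigner's sum:
With c≡cos(β/2)=0.947762 and s≡sin(β/2)=0.318977, N=[1·5040·720·2]^{1/2}=2693.993318
Admissible k: 5..6 (factorial args all ≥0)
  k=5: (−1)^0·2693.9933/(240)·0.9478^3·0.3190^5 = +0.031556
  k=6: (−1)^1·2693.9933/(720)·0.9478^1·0.3190^7 = -0.001191
d^4_{-3,2}(0.6493) = +0.031556 -0.001191 = +0.030364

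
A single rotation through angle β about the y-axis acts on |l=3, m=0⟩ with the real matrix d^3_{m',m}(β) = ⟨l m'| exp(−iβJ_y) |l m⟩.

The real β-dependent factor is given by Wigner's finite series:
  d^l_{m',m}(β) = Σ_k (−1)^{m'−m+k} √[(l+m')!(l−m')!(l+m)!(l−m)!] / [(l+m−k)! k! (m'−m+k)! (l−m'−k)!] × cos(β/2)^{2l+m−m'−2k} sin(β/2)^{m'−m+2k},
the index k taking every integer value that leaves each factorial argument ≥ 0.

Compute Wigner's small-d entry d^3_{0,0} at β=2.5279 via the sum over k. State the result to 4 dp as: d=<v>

d=-0.1397

d^3_{0,0}(β=2.5279) via Wigner's sum:
c=cos(2.5279/2)=0.302054, s=sin(2.5279/2)=0.953291; N=√[6·6·6·6]=36.000000
k∈{0,1,2,3} keeps every argument non-negative
  k=0: (−1)^0·36.0000/(36)·0.3021^6·0.9533^0 = +0.000759
  k=1: (−1)^1·36.0000/(4)·0.3021^4·0.9533^2 = -0.068082
  k=2: (−1)^2·36.0000/(4)·0.3021^2·0.9533^4 = +0.678130
  k=3: (−1)^3·36.0000/(36)·0.3021^0·0.9533^6 = -0.750503
d^3_{0,0}(2.5279) = +0.000759 -0.068082 +0.678130 -0.750503 = -0.139696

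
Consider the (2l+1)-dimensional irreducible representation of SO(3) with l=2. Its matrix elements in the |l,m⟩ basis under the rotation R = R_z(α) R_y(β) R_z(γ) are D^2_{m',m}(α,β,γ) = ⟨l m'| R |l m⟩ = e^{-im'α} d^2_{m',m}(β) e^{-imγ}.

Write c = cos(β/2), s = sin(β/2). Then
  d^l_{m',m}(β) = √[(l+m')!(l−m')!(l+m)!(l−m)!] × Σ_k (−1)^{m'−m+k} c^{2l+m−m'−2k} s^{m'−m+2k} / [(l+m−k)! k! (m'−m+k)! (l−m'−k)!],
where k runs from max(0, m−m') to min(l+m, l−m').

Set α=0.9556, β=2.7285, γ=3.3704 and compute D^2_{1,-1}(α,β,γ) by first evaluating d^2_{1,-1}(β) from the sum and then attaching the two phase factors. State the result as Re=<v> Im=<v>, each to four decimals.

Re=0.5954 Im=-0.5294

D^2_{1,-1}(0.9556,2.7285,3.3704) = e^{-i·1·0.9556}·d^2_{1,-1}(2.7285)·e^{-i·-1·3.3704}. Compute d first:
c=cos(2.7285/2)=0.205081, s=sin(2.7285/2)=0.978745; N=√[6·1·1·6]=6.000000
k∈{0,1} keeps every argument non-negative
  k=0: (−1)^2·6.0000/(2)·0.2051^2·0.9787^2 = +0.120868
  k=1: (−1)^3·6.0000/(6)·0.2051^0·0.9787^4 = -0.917653
d^2_{1,-1}(2.7285) = +0.120868 -0.917653 = -0.796785
Attach z-rotation phases: D = e^{-i(1)(0.9556)}·(-0.796785)·e^{-i(-1)(3.3704)} = +0.595445-0.529444i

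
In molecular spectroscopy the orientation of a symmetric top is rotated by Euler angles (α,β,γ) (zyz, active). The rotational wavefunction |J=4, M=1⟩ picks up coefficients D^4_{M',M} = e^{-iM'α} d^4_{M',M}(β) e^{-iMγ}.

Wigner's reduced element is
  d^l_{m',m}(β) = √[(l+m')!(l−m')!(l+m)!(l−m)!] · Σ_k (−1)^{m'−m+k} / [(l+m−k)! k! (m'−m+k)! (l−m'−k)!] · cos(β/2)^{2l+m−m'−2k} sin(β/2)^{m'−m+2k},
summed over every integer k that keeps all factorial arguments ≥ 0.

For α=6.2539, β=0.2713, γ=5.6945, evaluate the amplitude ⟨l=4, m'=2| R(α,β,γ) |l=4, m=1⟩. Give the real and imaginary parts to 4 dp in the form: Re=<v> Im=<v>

Re=-0.3896 Im=-0.2945

D^4_{2,1}(6.2539,0.2713,5.6945) = e^{-i·2·6.2539}·d^4_{2,1}(0.2713)·e^{-i·1·5.6945}. Compute d first:
c=cos(0.2713/2)=0.990814, s=sin(0.2713/2)=0.135234; N=√[720·2·120·6]=1018.233765
Admissible k: 0..2 (factorial args all ≥0)
  k=0: (−1)^1·1018.2338/(240)·0.9908^7·0.1352^1 = -0.537857
  k=1: (−1)^2·1018.2338/(48)·0.9908^5·0.1352^3 = +0.050099
  k=2: (−1)^3·1018.2338/(72)·0.9908^3·0.1352^5 = -0.000622
d^4_{2,1}(0.2713) = -0.537857 +0.050099 -0.000622 = -0.488381
D = (+0.998285+0.058537i)·(-0.488381)·(+0.831671+0.555268i) = -0.389602-0.294493i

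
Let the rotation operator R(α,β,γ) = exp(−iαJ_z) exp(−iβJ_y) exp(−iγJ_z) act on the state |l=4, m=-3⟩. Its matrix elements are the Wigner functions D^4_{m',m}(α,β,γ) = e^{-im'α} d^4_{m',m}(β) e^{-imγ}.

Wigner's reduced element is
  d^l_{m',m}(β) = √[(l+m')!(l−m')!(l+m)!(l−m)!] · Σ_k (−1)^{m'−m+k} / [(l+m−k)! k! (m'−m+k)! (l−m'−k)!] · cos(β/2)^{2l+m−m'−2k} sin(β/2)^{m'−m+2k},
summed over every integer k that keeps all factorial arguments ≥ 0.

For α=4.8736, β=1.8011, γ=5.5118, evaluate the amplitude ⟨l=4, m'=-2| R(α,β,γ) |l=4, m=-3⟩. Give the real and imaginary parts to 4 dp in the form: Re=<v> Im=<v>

Re=0.1614 Im=0.3605

D^4_{-2,-3}(4.8736,1.8011,5.5118) = e^{-i·-2·4.8736}·d^4_{-2,-3}(1.8011)·e^{-i·-3·5.5118}. Compute d first:
With c≡cos(β/2)=0.621179 and s≡sin(β/2)=0.783669, N=[2·720·1·5040]^{1/2}=2693.993318
Admissible k: 0..1 (factorial args all ≥0)
  k=0: (−1)^1·2693.9933/(720)·0.6212^7·0.7837^1 = -0.104644
  k=1: (−1)^2·2693.9933/(240)·0.6212^5·0.7837^3 = +0.499651
d^4_{-2,-3}(1.8011) = -0.104644 +0.499651 = +0.395007
Attach z-rotation phases: D = e^{-i(-2)(4.8736)}·(+0.395007)·e^{-i(-3)(5.5118)} = +0.161406+0.360525i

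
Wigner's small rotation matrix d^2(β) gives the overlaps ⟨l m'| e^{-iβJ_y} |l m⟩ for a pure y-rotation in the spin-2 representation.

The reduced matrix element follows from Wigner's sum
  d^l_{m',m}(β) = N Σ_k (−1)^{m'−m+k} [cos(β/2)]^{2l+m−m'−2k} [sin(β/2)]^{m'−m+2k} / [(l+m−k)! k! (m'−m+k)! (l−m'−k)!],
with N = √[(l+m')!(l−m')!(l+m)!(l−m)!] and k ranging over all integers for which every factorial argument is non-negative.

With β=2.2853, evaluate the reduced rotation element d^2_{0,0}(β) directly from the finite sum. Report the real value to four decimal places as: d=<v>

d=0.1440

d^2_{0,0}(β=2.2853) via Wigner's sum:
Half-angle: c=0.415185, s=0.909737. N=√(2·2·2·2)=4.000000
k: max(0,(0)−(0))=0 … min(2+(0),2−(0))=2
  k=0: (−1)^0·4.0000/(4)·0.4152^4·0.9097^0 = +0.029714
  k=1: (−1)^1·4.0000/(1)·0.4152^2·0.9097^2 = -0.570657
  k=2: (−1)^2·4.0000/(4)·0.4152^0·0.9097^4 = +0.684957
d^2_{0,0}(2.2853) = +0.029714 -0.570657 +0.684957 = +0.144014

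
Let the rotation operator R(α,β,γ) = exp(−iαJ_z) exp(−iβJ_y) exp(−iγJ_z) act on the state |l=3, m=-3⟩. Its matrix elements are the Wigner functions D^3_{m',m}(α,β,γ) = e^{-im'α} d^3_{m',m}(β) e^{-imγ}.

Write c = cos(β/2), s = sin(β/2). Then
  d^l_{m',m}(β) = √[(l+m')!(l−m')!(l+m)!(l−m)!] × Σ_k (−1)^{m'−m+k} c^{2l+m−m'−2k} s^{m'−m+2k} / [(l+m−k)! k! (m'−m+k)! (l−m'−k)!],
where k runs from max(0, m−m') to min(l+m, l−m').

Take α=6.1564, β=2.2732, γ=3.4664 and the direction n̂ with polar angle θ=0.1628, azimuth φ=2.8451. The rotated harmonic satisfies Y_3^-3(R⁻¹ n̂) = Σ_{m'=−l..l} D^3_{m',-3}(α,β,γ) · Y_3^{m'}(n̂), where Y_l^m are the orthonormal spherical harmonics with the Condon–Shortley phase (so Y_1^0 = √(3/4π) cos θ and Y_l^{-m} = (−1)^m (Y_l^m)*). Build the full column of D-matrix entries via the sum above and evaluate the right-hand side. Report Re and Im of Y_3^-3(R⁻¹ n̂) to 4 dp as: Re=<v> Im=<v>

Need the full column D^3_{m',-3} for m'=−3..3 at α=6.1564, β=2.2732, γ=3.4664.
cos(β/2)=0.420681, sin(β/2)=0.907208
d^3_{-3,-3}: single k=0 term ⇒ +0.005543;  D = -0.004593-0.003102i
d^3_{-2,-3}: single k=0 term ⇒ -0.029279;  D = +0.021995+0.019325i
d^3_{-1,-3}: single k=0 term ⇒ +0.099833;  D = -0.066065-0.074846i
d^3_{0,-3}: single k=0 term ⇒ -0.248597;  D = +0.139624+0.205684i
d^3_{1,-3}: single k=0 term ⇒ +0.464281;  D = -0.210096-0.414024i
d^3_{2,-3}: single k=0 term ⇒ -0.633234;  D = +0.212848+0.596390i
d^3_{3,-3}: single k=0 term ⇒ +0.557497;  D = -0.119495-0.544540i
Y_3^{m'}(θ=0.1628,φ=2.8451) and Σ D·Y over m':
  (-0.0046-0.0031i)·(-0.0011-0.0014i)  (+0.0220+0.0193i)·(+0.0220+0.0148i)  (-0.0661-0.0748i)·(-0.1938-0.0592i)  (+0.1396+0.2057i)·(+0.6881+0.0000i)  (-0.2101-0.4140i)·(+0.1938-0.0592i)  (+0.2128+0.5964i)·(+0.0220-0.0148i)  (-0.1195-0.5445i)·(+0.0011-0.0014i)
Y_3^-3(R⁻¹ n̂) = +0.052038+0.102418i

Re=0.0520 Im=0.1024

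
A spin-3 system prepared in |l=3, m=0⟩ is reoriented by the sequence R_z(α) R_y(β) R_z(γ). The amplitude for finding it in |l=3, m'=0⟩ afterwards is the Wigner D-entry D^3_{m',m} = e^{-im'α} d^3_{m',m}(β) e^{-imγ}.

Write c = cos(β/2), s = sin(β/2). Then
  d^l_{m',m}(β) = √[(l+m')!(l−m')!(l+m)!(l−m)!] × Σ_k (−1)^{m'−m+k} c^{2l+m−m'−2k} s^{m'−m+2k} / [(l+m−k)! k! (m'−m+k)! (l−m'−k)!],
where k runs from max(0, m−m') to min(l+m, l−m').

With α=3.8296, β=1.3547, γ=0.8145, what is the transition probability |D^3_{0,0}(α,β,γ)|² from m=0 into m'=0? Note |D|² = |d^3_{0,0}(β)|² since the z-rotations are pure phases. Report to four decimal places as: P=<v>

First d^3_{0,0}(β=1.3547), then the phase factors e^{-i(0)α} and e^{-i(0)γ}:
c=cos(1.3547/2)=0.779236, s=sin(1.3547/2)=0.626730; N=√[6·6·6·6]=36.000000
k∈{0,1,2,3} keeps every argument non-negative
  k=0: (−1)^0·36.0000/(36)·0.7792^6·0.6267^0 = +0.223880
  k=1: (−1)^1·36.0000/(4)·0.7792^4·0.6267^2 = -1.303408
  k=2: (−1)^2·36.0000/(4)·0.7792^2·0.6267^4 = +0.843147
  k=3: (−1)^3·36.0000/(36)·0.7792^0·0.6267^6 = -0.060602
d^3_{0,0}(1.3547) = +0.223880 -1.303408 +0.843147 -0.060602 = -0.296983
|D^3_{0,0}|² = |d^3_{0,0}(β)|² = (-0.296983)² = 0.088199 (the z-rotation phases have unit modulus)

P=0.0882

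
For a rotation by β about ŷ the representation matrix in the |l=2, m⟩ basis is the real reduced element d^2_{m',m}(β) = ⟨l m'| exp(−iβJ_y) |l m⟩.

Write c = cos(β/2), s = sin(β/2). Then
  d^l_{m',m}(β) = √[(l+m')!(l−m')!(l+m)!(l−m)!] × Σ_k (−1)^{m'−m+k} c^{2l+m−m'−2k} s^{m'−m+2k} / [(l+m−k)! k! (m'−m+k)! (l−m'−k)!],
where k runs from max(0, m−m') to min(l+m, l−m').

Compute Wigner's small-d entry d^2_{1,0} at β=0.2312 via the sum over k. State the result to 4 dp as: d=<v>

d=-0.2732

d^2_{1,0}(β=0.2312) via Wigner's sum:
With c≡cos(β/2)=0.993326 and s≡sin(β/2)=0.115343, N=[6·1·2·2]^{1/2}=4.898979
Admissible k: 0..1 (factorial args all ≥0)
  k=0: (−1)^1·4.8990/(2)·0.9933^3·0.1153^1 = -0.276911
  k=1: (−1)^2·4.8990/(2)·0.9933^1·0.1153^3 = +0.003734
d^2_{1,0}(0.2312) = -0.276911 +0.003734 = -0.273178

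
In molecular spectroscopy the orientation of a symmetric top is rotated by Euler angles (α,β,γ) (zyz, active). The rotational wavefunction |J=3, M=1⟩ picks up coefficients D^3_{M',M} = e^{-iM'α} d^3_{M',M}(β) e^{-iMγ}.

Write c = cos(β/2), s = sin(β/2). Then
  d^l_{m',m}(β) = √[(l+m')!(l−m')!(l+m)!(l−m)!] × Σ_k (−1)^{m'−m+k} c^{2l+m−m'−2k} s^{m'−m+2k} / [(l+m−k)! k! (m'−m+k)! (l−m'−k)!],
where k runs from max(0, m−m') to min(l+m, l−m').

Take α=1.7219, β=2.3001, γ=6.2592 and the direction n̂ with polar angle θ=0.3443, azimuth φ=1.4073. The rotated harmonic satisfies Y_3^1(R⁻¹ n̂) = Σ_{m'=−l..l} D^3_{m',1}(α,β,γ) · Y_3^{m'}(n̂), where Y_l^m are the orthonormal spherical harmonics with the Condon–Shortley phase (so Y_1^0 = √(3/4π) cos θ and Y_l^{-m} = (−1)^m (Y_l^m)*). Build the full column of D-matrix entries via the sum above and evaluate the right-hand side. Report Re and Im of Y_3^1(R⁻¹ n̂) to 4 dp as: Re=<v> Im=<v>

Need the full column D^3_{m',1} for m'=−3..3 at α=1.7219, β=2.3001, γ=6.2592.
cos(β/2)=0.408442, sin(β/2)=0.912784
d^3_{-3,1}: single k=4 term ⇒ +0.448517;  D = +0.206039-0.398391i
d^3_{-2,1}: k∈[3..4] ⇒ +0.327737 -0.818410 = -0.490674;  D = +0.464800+0.157231i
d^3_{-1,1}: k∈[2..4] ⇒ +0.139126 -0.926452 +0.578375 = -0.208952;  D = +0.036399-0.205757i
d^3_{0,1}: k∈[1..3] ⇒ +0.035943 -0.538526 +0.896524 = +0.393940;  D = +0.393827+0.009448i
d^3_{1,1}: k∈[0..2] ⇒ +0.004643 -0.185501 +0.694839 = +0.513981;  D = -0.065161-0.509834i
d^3_{2,1}: k∈[0..1] ⇒ -0.032811 +0.327737 = +0.294926;  D = -0.283584+0.081000i
d^3_{3,1}: single k=0 term ⇒ +0.089805;  D = +0.037382+0.081655i
Y_3^{m'}(θ=0.3443,φ=1.4073) and Σ D·Y over m':
  (+0.2060-0.3984i)·(-0.0076+0.0142i)  (+0.4648+0.1572i)·(-0.1038-0.0352i)  (+0.0364-0.2058i)·(+0.0609-0.3692i)  (+0.3938+0.0094i)·(+0.5024+0.0000i)  (-0.0652-0.5098i)·(-0.0609-0.3692i)  (-0.2836+0.0810i)·(-0.1038+0.0352i)  (+0.0374+0.0817i)·(+0.0076+0.0142i)
Y_3^1(R⁻¹ n̂) = -0.073060-0.010113i

Re=-0.0731 Im=-0.0101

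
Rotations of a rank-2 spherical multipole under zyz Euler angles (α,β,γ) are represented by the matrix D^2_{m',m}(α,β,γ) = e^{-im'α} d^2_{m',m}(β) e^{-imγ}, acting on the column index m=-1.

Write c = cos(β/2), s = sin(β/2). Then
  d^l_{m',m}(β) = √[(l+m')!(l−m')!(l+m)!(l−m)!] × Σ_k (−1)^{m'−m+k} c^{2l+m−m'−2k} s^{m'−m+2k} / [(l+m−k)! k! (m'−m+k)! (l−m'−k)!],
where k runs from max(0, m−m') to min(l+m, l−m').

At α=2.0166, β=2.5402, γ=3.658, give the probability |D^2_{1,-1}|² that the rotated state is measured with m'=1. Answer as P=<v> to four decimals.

P=0.3506

Split into d^2_{1,-1}(β=2.5402) × two z-phases.
Half-angle: c=0.296185, s=0.955130. N=√(6·1·1·6)=6.000000
The bounds max(0,m−m')=0 and min(l+m,l−m')=1 give 2 terms
  k=0: (−1)^2·6.0000/(2)·0.2962^2·0.9551^2 = +0.240090
  k=1: (−1)^3·6.0000/(6)·0.2962^0·0.9551^4 = -0.832244
d^2_{1,-1}(2.5402) = +0.240090 -0.832244 = -0.592154
|D^2_{1,-1}|² = |d^2_{1,-1}(β)|² = (-0.592154)² = 0.350647 (the z-rotation phases have unit modulus)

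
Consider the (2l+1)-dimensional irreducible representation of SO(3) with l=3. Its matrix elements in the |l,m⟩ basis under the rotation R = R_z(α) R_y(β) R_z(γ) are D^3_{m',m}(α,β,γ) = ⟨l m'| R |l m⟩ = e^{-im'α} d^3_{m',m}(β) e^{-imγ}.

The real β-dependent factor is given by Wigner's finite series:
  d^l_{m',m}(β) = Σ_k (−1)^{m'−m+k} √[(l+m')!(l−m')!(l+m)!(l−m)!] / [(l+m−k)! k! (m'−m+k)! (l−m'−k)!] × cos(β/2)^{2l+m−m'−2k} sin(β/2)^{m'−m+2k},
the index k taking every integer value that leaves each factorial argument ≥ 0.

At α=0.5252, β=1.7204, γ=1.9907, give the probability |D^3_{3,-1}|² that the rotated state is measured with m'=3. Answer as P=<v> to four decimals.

Split into d^3_{3,-1}(β=1.7204) × two z-phases.
Half-angle: c=0.652286, s=0.757973. N=√(720·1·2·24)=185.903201
k: max(0,(-1)−(3))=0 … min(3+(-1),3−(3))=0
  k=0: (−1)^4·185.9032/(48)·0.6523^2·0.7580^4 = +0.543922
d^3_{3,-1}(1.7204) = +0.543922
|D^3_{3,-1}|² = |d^3_{3,-1}(β)|² = (+0.543922)² = 0.295851 (the z-rotation phases have unit modulus)

P=0.2959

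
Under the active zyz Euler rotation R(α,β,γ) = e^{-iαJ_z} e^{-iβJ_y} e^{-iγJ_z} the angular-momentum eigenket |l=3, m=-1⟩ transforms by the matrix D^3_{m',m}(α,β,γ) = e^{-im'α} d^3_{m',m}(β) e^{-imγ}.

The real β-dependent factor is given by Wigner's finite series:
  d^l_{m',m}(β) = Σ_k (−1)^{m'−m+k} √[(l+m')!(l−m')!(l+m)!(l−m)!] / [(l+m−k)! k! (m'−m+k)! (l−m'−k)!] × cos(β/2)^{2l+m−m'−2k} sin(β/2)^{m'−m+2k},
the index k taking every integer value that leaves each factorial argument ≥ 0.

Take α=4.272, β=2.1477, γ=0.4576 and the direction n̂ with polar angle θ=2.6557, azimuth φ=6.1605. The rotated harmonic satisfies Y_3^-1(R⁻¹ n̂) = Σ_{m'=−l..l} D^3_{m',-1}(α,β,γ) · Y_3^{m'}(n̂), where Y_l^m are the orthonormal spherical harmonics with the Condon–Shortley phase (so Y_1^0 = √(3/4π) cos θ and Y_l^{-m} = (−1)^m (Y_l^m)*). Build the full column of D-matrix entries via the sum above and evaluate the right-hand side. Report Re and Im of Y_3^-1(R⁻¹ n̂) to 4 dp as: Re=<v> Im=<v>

Need the full column D^3_{m',-1} for m'=−3..3 at α=4.272, β=2.1477, γ=0.4576.
cos(β/2)=0.476743, sin(β/2)=0.879042
d^3_{-3,-1}: single k=2 term ⇒ +0.154598;  D = +0.117520+0.100447i
d^3_{-2,-1}: k∈[1..2] ⇒ +0.068459 -0.465494 = -0.397034;  D = +0.362011-0.163046i
d^3_{-1,-1}: k∈[0..2] ⇒ +0.011741 -0.319337 +0.814255 = +0.506659;  D = +0.008720-0.506584i
d^3_{0,-1}: k∈[0..2] ⇒ -0.074994 +0.764884 -0.866812 = -0.176921;  D = -0.158718-0.078163i
d^3_{1,-1}: k∈[0..2] ⇒ +0.239502 -1.085673 +0.461380 = -0.384790;  D = +0.300935-0.239795i
d^3_{2,-1}: k∈[0..1] ⇒ -0.465494 +0.791287 = +0.325793;  D = -0.075040-0.317033i
d^3_{3,-1}: single k=0 term ⇒ +0.525599;  D = +0.514273+0.108523i
Y_3^{m'}(θ=2.6557,φ=6.1605) and Σ D·Y over m':
  (+0.1175+0.1004i)·(+0.0396+0.0153i)  (+0.3620-0.1630i)·(-0.1912-0.0479i)  (+0.0087-0.5066i)·(+0.4358+0.0537i)  (-0.1587-0.0782i)·(-0.3001+0.0000i)  (+0.3009-0.2398i)·(-0.4358+0.0537i)  (-0.0750-0.3170i)·(-0.1912+0.0479i)  (+0.5143+0.1085i)·(-0.0396+0.0153i)
Y_3^-1(R⁻¹ n̂) = -0.106023+0.004025i

Re=-0.1060 Im=0.0040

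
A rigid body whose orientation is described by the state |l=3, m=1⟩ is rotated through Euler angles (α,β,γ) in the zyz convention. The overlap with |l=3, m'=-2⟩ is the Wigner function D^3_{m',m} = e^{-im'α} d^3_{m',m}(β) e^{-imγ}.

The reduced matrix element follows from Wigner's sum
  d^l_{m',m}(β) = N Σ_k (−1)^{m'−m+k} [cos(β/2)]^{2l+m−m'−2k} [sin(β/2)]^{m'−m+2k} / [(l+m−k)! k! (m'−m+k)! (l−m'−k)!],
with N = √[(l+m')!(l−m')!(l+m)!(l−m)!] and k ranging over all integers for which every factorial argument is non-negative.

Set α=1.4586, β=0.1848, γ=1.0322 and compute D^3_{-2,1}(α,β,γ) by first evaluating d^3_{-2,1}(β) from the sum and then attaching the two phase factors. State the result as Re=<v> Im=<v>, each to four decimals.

First d^3_{-2,1}(β=0.1848), then the phase factors e^{-i(-2)α} and e^{-i(1)γ}:
With c≡cos(β/2)=0.995734 and s≡sin(β/2)=0.092269, N=[1·120·24·2]^{1/2}=75.894664
The bounds max(0,m−m')=3 and min(l+m,l−m')=4 give 2 terms
  k=3: (−1)^0·75.8947/(12)·0.9957^3·0.0923^3 = +0.004905
  k=4: (−1)^1·75.8947/(24)·0.9957^1·0.0923^5 = -0.000021
d^3_{-2,1}(0.1848) = +0.004905 -0.000021 = +0.004884
Attach z-rotation phases: D = e^{-i(-2)(1.4586)}·(+0.004884)·e^{-i(1)(1.0322)} = -0.001509+0.004645i

Re=-0.0015 Im=0.0046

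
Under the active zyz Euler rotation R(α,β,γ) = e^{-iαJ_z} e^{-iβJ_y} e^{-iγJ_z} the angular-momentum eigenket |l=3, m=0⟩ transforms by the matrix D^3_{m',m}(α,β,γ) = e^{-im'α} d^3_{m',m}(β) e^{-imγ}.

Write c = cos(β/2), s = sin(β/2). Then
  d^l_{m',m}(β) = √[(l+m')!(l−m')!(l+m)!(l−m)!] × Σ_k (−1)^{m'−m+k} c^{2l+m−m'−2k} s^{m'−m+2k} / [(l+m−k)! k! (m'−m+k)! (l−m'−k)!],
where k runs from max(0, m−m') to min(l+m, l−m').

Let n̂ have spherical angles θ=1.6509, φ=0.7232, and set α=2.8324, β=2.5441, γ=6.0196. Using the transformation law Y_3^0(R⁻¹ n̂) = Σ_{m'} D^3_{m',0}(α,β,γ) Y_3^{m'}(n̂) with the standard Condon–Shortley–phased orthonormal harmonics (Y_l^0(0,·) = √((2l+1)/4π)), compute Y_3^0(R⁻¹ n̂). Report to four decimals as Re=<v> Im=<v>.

Re=0.2276 Im=0.0000

Need the full column D^3_{m',0} for m'=−3..3 at α=2.8324, β=2.5441, γ=6.0196.
cos(β/2)=0.294322, sin(β/2)=0.955706
d^3_{-3,0}: single k=3 term ⇒ +0.099531;  D = -0.059696+0.079642i
d^3_{-2,0}: k∈[2..3] ⇒ +0.037541 -0.395826 = -0.358286;  D = -0.291937+0.207705i
d^3_{-1,0}: k∈[1..3] ⇒ +0.007312 -0.231289 +0.812898 = +0.588921;  D = -0.560994+0.179202i
d^3_{0,0}: k∈[0..3] ⇒ +0.000650 -0.061686 +0.650409 -0.761985 = -0.172612;  D = -0.172612+0.000000i
d^3_{1,0}: k∈[0..2] ⇒ -0.007312 +0.231289 -0.812898 = -0.588921;  D = +0.560994+0.179202i
d^3_{2,0}: k∈[0..1] ⇒ +0.037541 -0.395826 = -0.358286;  D = -0.291937-0.207705i
d^3_{3,0}: single k=0 term ⇒ -0.099531;  D = +0.059696+0.079642i
Y_3^{m'}(θ=1.6509,φ=0.7232) and Σ D·Y over m':
  (-0.0597+0.0796i)·(-0.2329-0.3413i)  (-0.2919+0.2077i)·(-0.0101+0.0806i)  (-0.5610+0.1792i)·(-0.2338+0.2064i)  (-0.1726+0.0000i)·(+0.0886+0.0000i)  (+0.5610+0.1792i)·(+0.2338+0.2064i)  (-0.2919-0.2077i)·(-0.0101-0.0806i)  (+0.0597+0.0796i)·(+0.2329-0.3413i)
Y_3^0(R⁻¹ n̂) = +0.227604+0.000000i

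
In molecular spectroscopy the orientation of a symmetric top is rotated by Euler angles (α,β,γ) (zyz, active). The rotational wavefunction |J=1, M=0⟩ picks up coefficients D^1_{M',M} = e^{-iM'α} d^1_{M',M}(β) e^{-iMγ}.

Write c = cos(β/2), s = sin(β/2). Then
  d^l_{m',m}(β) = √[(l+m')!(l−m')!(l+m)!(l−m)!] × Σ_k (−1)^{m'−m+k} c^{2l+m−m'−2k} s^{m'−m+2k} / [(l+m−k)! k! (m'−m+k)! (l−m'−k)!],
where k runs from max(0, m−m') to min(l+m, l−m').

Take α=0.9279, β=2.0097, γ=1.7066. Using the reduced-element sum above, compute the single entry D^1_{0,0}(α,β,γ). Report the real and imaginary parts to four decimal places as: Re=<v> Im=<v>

First d^1_{0,0}(β=2.0097), then the phase factors e^{-i(0)α} and e^{-i(0)γ}:
c=cos(2.0097/2)=0.536215, s=sin(2.0097/2)=0.844082; N=√[1·1·1·1]=1.000000
Admissible k: 0..1 (factorial args all ≥0)
  k=0: (−1)^0·1.0000/(1)·0.5362^2·0.8441^0 = +0.287526
  k=1: (−1)^1·1.0000/(1)·0.5362^0·0.8441^2 = -0.712474
d^1_{0,0}(2.0097) = +0.287526 -0.712474 = -0.424947
Phases: e^{-i·(0)·0.9279}=+1.000000+0.000000i, e^{-i·(0)·1.7066}=+1.000000+0.000000i ⇒ D=-0.424947+0.000000i

Re=-0.4249 Im=0.0000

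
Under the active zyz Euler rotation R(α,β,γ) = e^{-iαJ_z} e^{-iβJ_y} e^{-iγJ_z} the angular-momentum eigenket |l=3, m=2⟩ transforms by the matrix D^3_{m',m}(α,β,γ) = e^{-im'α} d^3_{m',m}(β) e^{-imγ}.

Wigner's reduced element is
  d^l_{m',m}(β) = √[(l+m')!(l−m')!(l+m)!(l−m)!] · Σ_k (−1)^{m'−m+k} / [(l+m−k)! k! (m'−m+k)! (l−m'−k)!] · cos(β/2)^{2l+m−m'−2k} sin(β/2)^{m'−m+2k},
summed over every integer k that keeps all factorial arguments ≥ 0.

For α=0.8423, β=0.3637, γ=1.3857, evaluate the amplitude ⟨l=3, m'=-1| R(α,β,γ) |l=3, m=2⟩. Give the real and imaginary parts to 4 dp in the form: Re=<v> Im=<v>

D^3_{-1,2}(0.8423,0.3637,1.3857) = e^{-i·-1·0.8423}·d^3_{-1,2}(0.3637)·e^{-i·2·1.3857}. Compute d first:
Half-angle: c=0.983511, s=0.180849. N=√(2·24·120·1)=75.894664
k∈{3,4} keeps every argument non-negative
  k=3: (−1)^0·75.8947/(12)·0.9835^3·0.1808^3 = +0.035589
  k=4: (−1)^1·75.8947/(24)·0.9835^1·0.1808^5 = -0.000602
d^3_{-1,2}(0.3637) = +0.035589 -0.000602 = +0.034988
D = (+0.665748+0.746176i)·(+0.034988)·(-0.932258-0.361795i) = -0.012270-0.032766i

Re=-0.0123 Im=-0.0328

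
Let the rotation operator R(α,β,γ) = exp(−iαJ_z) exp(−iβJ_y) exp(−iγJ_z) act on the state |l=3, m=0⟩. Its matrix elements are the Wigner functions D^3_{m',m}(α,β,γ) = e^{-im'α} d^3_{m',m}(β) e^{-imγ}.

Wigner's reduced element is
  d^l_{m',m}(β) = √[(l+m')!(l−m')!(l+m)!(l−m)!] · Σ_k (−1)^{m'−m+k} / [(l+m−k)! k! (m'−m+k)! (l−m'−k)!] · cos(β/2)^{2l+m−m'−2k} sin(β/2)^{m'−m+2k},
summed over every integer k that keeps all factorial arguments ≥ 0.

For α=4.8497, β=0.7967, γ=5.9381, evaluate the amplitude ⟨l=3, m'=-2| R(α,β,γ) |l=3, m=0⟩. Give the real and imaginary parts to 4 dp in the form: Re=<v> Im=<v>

First d^3_{-2,0}(β=0.7967), then the phase factors e^{-i(-2)α} and e^{-i(0)γ}:
Half-angle: c=0.921702, s=0.387898. N=√(1·120·6·6)=65.726707
k: max(0,(0)−(-2))=2 … min(3+(0),3−(-2))=3
  k=2: (−1)^0·65.7267/(12)·0.9217^4·0.3879^2 = +0.594783
  k=3: (−1)^1·65.7267/(12)·0.9217^2·0.3879^4 = -0.105345
d^3_{-2,0}(0.7967) = +0.594783 -0.105345 = +0.489438
Attach z-rotation phases: D = e^{-i(-2)(4.8497)}·(+0.489438)·e^{-i(0)(5.9381)} = -0.471098-0.132727i

Re=-0.4711 Im=-0.1327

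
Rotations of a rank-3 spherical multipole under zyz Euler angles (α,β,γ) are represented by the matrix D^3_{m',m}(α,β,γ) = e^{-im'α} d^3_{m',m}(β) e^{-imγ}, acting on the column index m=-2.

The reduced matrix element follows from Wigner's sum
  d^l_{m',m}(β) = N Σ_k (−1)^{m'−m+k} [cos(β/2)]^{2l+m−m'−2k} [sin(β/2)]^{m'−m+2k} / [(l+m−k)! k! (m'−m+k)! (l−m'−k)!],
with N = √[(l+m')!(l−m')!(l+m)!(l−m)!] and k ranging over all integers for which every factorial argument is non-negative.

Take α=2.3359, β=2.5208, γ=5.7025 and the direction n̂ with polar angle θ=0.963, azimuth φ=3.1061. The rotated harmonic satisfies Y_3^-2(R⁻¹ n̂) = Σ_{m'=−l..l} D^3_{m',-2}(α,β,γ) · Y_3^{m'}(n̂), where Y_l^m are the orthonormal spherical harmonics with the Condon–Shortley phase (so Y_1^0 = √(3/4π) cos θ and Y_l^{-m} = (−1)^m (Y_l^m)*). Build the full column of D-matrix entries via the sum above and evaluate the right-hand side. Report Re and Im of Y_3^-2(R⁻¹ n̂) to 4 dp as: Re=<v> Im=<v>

Re=-0.1223 Im=-0.0081

Need the full column D^3_{m',-2} for m'=−3..3 at α=2.3359, β=2.5208, γ=5.7025.
cos(β/2)=0.305436, sin(β/2)=0.952213
d^3_{-3,-2}: single k=1 term ⇒ +0.006200;  D = +0.005618-0.002623i
d^3_{-2,-2}: k∈[0..1] ⇒ +0.000812 -0.039457 = -0.038645;  D = +0.036046+0.013933i
d^3_{-1,-2}: k∈[0..1] ⇒ -0.008005 +0.155594 = +0.147589;  D = +0.056966+0.136152i
d^3_{0,-2}: k∈[0..1] ⇒ +0.043222 -0.420085 = -0.376862;  D = -0.150022+0.345714i
d^3_{1,-2}: k∈[0..1] ⇒ -0.155594 +0.756119 = +0.600525;  D = -0.562938+0.209118i
d^3_{2,-2}: k∈[0..1] ⇒ +0.383483 -0.745424 = -0.361941;  D = -0.325907-0.157437i
d^3_{3,-2}: single k=0 term ⇒ -0.585687;  D = +0.181505+0.556853i
Y_3^{m'}(θ=0.963,φ=3.1061) and Σ D·Y over m':
  (+0.0056-0.0026i)·(-0.2295-0.0245i)  (+0.0360+0.0139i)·(+0.3923+0.0279i)  (+0.0570+0.1362i)·(-0.1672-0.0059i)  (-0.1500+0.3457i)·(-0.2918+0.0000i)  (-0.5629+0.2091i)·(+0.1672-0.0059i)  (-0.3259-0.1574i)·(+0.3923-0.0279i)  (+0.1815+0.5569i)·(+0.2295-0.0245i)
Y_3^-2(R⁻¹ n̂) = -0.122335-0.008081i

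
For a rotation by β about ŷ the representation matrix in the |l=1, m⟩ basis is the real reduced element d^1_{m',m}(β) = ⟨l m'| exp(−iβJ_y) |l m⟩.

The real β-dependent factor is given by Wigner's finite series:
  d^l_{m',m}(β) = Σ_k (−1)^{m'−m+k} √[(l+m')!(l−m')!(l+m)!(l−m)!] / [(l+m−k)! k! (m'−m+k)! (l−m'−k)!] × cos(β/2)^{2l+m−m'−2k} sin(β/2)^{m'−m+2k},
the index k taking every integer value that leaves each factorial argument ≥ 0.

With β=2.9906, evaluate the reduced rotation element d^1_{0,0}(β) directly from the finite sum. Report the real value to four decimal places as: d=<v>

d^1_{0,0}(β=2.9906) via Wigner's sum:
c=cos(2.9906/2)=0.075425, s=sin(2.9906/2)=0.997152; N=√[1·1·1·1]=1.000000
The bounds max(0,m−m')=0 and min(l+m,l−m')=1 give 2 terms
  k=0: (−1)^0·1.0000/(1)·0.0754^2·0.9972^0 = +0.005689
  k=1: (−1)^1·1.0000/(1)·0.0754^0·0.9972^2 = -0.994311
d^1_{0,0}(2.9906) = +0.005689 -0.994311 = -0.988622

d=-0.9886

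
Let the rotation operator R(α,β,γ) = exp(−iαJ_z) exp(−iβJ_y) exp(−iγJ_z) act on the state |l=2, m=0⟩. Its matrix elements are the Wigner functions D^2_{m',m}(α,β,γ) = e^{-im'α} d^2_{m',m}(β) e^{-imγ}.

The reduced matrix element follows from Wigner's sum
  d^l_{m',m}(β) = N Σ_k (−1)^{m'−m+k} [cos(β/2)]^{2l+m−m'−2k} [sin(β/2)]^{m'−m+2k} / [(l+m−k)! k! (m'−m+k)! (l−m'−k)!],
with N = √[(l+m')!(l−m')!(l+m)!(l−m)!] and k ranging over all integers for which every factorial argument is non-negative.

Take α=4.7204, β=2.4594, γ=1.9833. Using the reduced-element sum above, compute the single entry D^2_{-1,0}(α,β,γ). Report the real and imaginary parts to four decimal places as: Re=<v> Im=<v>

D^2_{-1,0}(4.7204,2.4594,1.9833) = e^{-i·-1·4.7204}·d^2_{-1,0}(2.4594)·e^{-i·0·1.9833}. Compute d first:
c=cos(2.4594/2)=0.334520, s=sin(2.4594/2)=0.942388; N=√[1·6·2·2]=4.898979
k: max(0,(0)−(-1))=1 … min(2+(0),2−(-1))=2
  k=1: (−1)^0·4.8990/(2)·0.3345^3·0.9424^1 = +0.086412
  k=2: (−1)^1·4.8990/(2)·0.3345^1·0.9424^3 = -0.685785
d^2_{-1,0}(2.4594) = +0.086412 -0.685785 = -0.599373
D = (+0.008011-0.999968i)·(-0.599373)·(+1.000000+0.000000i) = -0.004802+0.599354i

Re=-0.0048 Im=0.5994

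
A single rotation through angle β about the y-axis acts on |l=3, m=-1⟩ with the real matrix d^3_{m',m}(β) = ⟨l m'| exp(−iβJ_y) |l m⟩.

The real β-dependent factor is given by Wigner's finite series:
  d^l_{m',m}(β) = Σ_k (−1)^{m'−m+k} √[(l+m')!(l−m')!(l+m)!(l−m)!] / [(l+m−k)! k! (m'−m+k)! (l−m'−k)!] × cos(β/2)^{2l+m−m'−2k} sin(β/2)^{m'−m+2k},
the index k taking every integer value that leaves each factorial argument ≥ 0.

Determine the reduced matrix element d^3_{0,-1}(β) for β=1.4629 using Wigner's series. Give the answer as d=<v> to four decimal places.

d^3_{0,-1}(β=1.4629) via Wigner's sum:
Half-angle: c=0.744207, s=0.667949. N=√(6·6·2·24)=41.569219
k: max(0,(-1)−(0))=0 … min(3+(-1),3−(0))=2
  k=0: (−1)^1·41.5692/(12)·0.7442^5·0.6679^1 = -0.528204
  k=1: (−1)^2·41.5692/(4)·0.7442^3·0.6679^3 = +1.276507
  k=2: (−1)^3·41.5692/(12)·0.7442^1·0.6679^5 = -0.342769
d^3_{0,-1}(1.4629) = -0.528204 +1.276507 -0.342769 = +0.405533

d=0.4055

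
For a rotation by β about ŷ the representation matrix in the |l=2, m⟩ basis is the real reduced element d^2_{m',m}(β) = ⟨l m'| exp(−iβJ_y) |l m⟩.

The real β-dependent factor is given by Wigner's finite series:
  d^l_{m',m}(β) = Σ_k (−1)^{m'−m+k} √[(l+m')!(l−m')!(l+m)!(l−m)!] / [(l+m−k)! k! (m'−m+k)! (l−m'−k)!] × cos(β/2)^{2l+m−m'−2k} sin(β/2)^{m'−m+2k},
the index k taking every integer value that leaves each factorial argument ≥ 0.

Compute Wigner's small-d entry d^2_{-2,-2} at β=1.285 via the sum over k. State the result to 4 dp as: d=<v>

d=0.4108

d^2_{-2,-2}(β=1.285) via Wigner's sum:
With c≡cos(β/2)=0.800600 and s≡sin(β/2)=0.599199, N=[1·24·1·24]^{1/2}=24.000000
The bounds max(0,m−m')=0 and min(l+m,l−m')=0 give 1 term
  k=0: (−1)^0·24.0000/(24)·0.8006^4·0.5992^0 = +0.410831
d^2_{-2,-2}(1.285) = +0.410831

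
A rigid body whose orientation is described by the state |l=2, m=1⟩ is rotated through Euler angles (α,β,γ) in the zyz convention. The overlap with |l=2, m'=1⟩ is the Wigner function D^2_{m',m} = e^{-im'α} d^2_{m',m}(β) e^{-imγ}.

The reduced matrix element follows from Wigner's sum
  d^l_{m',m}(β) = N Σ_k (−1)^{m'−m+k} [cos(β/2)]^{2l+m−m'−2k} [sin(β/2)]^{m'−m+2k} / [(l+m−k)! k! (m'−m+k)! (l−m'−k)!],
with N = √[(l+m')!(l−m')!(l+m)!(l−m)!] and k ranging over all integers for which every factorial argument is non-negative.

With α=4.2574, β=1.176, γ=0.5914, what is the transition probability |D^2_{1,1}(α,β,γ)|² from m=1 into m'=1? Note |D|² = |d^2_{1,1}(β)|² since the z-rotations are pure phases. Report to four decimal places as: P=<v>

P=0.0255

First d^2_{1,1}(β=1.176), then the phase factors e^{-i(1)α} and e^{-i(1)γ}:
c=cos(1.176/2)=0.832052, s=sin(1.176/2)=0.554698; N=√[6·1·6·1]=6.000000
Admissible k: 0..1 (factorial args all ≥0)
  k=0: (−1)^0·6.0000/(6)·0.8321^4·0.5547^0 = +0.479293
  k=1: (−1)^1·6.0000/(2)·0.8321^2·0.5547^2 = -0.639050
d^2_{1,1}(1.176) = +0.479293 -0.639050 = -0.159757
|D^2_{1,1}|² = |d^2_{1,1}(β)|² = (-0.159757)² = 0.025522 (the z-rotation phases have unit modulus)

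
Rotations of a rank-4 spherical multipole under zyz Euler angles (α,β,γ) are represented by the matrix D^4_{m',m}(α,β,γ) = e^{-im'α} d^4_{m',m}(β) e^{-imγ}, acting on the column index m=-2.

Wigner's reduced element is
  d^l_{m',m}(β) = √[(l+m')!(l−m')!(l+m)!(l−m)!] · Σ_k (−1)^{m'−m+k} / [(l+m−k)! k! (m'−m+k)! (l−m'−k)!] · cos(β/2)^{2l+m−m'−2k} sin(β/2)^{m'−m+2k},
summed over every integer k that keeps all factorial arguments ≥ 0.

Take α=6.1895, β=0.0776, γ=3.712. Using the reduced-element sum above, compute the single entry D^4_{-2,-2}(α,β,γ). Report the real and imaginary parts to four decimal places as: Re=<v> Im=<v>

Re=0.5650 Im=0.7959

First d^4_{-2,-2}(β=0.0776), then the phase factors e^{-i(-2)α} and e^{-i(-2)γ}:
c=cos(0.0776/2)=0.999247, s=sin(0.0776/2)=0.038790; N=√[2·720·2·720]=1440.000000
k∈{0,1,2} keeps every argument non-negative
  k=0: (−1)^0·1440.0000/(1440)·0.9992^8·0.0388^0 = +0.993995
  k=1: (−1)^1·1440.0000/(120)·0.9992^6·0.0388^2 = -0.017975
  k=2: (−1)^2·1440.0000/(96)·0.9992^4·0.0388^4 = +0.000034
d^4_{-2,-2}(0.0776) = +0.993995 -0.017975 +0.000034 = +0.976054
Phases: e^{-i·(-2)·6.1895}=+0.982497-0.186276i, e^{-i·(-2)·3.712}=+0.416854+0.908973i ⇒ D=+0.565016+0.795888i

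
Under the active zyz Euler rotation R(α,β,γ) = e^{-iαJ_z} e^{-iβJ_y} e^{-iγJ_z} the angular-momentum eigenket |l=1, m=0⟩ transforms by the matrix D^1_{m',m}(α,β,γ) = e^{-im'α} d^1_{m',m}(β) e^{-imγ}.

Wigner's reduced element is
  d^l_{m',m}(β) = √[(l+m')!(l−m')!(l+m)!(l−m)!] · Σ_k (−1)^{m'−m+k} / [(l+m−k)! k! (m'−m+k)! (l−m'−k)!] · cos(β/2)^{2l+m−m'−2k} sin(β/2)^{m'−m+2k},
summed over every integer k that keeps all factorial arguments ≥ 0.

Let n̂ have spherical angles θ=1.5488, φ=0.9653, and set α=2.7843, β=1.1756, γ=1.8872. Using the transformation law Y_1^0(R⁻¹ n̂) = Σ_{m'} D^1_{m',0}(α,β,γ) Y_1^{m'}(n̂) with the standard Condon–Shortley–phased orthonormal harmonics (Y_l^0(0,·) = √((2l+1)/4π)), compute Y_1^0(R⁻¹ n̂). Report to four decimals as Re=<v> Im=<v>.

Re=-0.1066 Im=0.0000

Need the full column D^1_{m',0} for m'=−1..1 at α=2.7843, β=1.1756, γ=1.8872.
cos(β/2)=0.832163, sin(β/2)=0.554532
d^1_{-1,0}: single k=1 term ⇒ +0.652604;  D = -0.611390+0.228241i
d^1_{0,0}: k∈[0..1] ⇒ +0.692495 -0.307505 = +0.384989;  D = +0.384989+0.000000i
d^1_{1,0}: single k=0 term ⇒ -0.652604;  D = +0.611390+0.228241i
Y_1^{m'}(θ=1.5488,φ=0.9653) and Σ D·Y over m':
  (-0.6114+0.2282i)·(+0.1966-0.2840i)  (+0.3850+0.0000i)·(+0.0107+0.0000i)  (+0.6114+0.2282i)·(-0.1966-0.2840i)
Y_1^0(R⁻¹ n̂) = -0.106616+0.000000i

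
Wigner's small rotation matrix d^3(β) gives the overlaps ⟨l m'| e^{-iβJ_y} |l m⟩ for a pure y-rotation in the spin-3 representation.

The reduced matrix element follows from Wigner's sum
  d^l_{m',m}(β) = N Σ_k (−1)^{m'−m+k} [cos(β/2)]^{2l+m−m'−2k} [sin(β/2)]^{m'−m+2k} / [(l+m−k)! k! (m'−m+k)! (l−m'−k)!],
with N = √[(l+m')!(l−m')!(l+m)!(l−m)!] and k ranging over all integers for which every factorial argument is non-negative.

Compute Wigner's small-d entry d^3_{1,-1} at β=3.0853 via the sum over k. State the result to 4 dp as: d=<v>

d^3_{1,-1}(β=3.0853) via Wigner's sum:
With c≡cos(β/2)=0.028143 and s≡sin(β/2)=0.999604, N=[24·2·2·24]^{1/2}=48.000000
Admissible k: 0..2 (factorial args all ≥0)
  k=0: (−1)^2·48.0000/(8)·0.0281^4·0.9996^2 = +0.000004
  k=1: (−1)^3·48.0000/(6)·0.0281^2·0.9996^4 = -0.006326
  k=2: (−1)^4·48.0000/(48)·0.0281^0·0.9996^6 = +0.997626
d^3_{1,-1}(3.0853) = +0.000004 -0.006326 +0.997626 = +0.991304

d=0.9913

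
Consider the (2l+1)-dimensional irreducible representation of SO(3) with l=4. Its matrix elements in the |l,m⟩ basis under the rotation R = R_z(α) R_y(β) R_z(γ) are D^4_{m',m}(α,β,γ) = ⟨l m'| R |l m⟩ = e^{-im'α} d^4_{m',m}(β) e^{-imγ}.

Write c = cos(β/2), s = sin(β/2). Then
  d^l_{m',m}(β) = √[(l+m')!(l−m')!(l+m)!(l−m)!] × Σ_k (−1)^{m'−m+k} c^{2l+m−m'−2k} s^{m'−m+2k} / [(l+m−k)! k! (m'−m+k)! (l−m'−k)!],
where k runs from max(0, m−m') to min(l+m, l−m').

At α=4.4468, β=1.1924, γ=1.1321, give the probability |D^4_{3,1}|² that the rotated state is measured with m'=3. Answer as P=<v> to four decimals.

P=0.0349

Split into d^4_{3,1}(β=1.1924) × two z-phases.
With c≡cos(β/2)=0.827475 and s≡sin(β/2)=0.561502, N=[5040·1·120·6]^{1/2}=1904.940944
The bounds max(0,m−m')=0 and min(l+m,l−m')=1 give 2 terms
  k=0: (−1)^2·1904.9409/(240)·0.8275^6·0.5615^2 = +0.803347
  k=1: (−1)^3·1904.9409/(144)·0.8275^4·0.5615^4 = -0.616517
d^4_{3,1}(1.1924) = +0.803347 -0.616517 = +0.186831
|D^4_{3,1}|² = |d^4_{3,1}(β)|² = (+0.186831)² = 0.034906 (the z-rotation phases have unit modulus)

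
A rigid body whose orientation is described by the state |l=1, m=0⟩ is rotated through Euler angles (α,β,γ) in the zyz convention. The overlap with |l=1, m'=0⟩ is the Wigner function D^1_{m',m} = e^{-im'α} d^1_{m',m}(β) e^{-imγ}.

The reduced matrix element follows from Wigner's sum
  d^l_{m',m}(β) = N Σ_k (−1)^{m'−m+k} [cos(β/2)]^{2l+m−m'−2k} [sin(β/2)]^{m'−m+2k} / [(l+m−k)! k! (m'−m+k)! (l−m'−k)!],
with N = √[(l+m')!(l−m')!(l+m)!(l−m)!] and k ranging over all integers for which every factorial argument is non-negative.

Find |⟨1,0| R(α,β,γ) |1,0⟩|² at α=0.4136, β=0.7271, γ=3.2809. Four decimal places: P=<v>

First d^1_{0,0}(β=0.7271), then the phase factors e^{-i(0)α} and e^{-i(0)γ}:
With c≡cos(β/2)=0.934640 and s≡sin(β/2)=0.355594, N=[1·1·1·1]^{1/2}=1.000000
The bounds max(0,m−m')=0 and min(l+m,l−m')=1 give 2 terms
  k=0: (−1)^0·1.0000/(1)·0.9346^2·0.3556^0 = +0.873553
  k=1: (−1)^1·1.0000/(1)·0.9346^0·0.3556^2 = -0.126447
d^1_{0,0}(0.7271) = +0.873553 -0.126447 = +0.747105
|D^1_{0,0}|² = |d^1_{0,0}(β)|² = (+0.747105)² = 0.558166 (the z-rotation phases have unit modulus)

P=0.5582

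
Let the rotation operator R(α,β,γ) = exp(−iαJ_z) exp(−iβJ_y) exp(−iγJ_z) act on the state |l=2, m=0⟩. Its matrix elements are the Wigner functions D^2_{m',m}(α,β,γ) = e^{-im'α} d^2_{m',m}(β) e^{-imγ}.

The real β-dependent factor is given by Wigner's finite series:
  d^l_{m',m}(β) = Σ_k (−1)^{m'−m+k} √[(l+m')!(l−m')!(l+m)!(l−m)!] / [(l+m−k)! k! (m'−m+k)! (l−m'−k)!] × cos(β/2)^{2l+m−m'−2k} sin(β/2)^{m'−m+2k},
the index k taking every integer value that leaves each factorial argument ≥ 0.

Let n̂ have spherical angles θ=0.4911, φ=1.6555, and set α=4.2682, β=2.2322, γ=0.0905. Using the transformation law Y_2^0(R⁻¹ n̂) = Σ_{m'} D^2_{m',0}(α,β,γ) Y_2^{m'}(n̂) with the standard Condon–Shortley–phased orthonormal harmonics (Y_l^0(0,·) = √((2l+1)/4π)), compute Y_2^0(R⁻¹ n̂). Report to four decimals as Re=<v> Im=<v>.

Re=0.3892 Im=0.0000

Need the full column D^2_{m',0} for m'=−2..2 at α=4.2682, β=2.2322, γ=0.0905.
cos(β/2)=0.439190, sin(β/2)=0.898394
d^2_{-2,0}: single k=2 term ⇒ +0.381341;  D = -0.240501+0.295940i
d^2_{-1,0}: k∈[1..2] ⇒ +0.186423 -0.780061 = -0.593639;  D = +0.255102+0.536032i
d^2_{0,0}: k∈[0..2] ⇒ +0.037206 -0.622727 +0.651431 = +0.065909;  D = +0.065909+0.000000i
d^2_{1,0}: k∈[0..1] ⇒ -0.186423 +0.780061 = +0.593639;  D = -0.255102+0.536032i
d^2_{2,0}: single k=0 term ⇒ +0.381341;  D = -0.240501-0.295940i
Y_2^{m'}(θ=0.4911,φ=1.6555) and Σ D·Y over m':
  (-0.2405+0.2959i)·(-0.0847+0.0145i)  (+0.2551+0.5360i)·(-0.0272-0.3201i)  (+0.0659+0.0000i)·(+0.4204+0.0000i)  (-0.2551+0.5360i)·(+0.0272-0.3201i)  (-0.2405-0.2959i)·(-0.0847-0.0145i)
Y_2^0(R⁻¹ n̂) = +0.389185-0.000000i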